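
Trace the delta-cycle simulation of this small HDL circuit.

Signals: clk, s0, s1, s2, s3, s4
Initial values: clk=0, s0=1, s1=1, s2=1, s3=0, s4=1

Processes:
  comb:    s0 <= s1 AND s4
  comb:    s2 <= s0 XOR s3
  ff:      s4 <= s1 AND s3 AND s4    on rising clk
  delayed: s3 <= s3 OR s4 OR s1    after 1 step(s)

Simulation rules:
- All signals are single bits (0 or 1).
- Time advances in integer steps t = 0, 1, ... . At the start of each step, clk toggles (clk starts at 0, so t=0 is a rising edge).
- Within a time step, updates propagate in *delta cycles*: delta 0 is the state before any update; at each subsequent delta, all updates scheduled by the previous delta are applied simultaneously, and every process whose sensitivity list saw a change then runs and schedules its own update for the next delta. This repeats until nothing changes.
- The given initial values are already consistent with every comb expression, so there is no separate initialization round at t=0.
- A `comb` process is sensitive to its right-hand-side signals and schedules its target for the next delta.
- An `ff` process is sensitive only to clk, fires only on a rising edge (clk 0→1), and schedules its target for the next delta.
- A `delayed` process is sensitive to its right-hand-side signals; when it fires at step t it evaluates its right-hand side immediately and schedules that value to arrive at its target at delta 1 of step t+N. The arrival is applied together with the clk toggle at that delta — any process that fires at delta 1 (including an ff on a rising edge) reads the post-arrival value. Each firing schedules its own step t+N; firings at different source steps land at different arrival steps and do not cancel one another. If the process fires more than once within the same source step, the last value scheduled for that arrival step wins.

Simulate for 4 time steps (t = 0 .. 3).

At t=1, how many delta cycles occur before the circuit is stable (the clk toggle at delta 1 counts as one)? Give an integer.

[bits: s3,s0,s2,s4,s1,clk]
t=0: Δ0=011110 Δ1=011111 Δ2=011011 Δ3=001011 Δ4=000011 | 4Δ
t=1: Δ0=000011 Δ1=100010 Δ2=101010 | 2Δ
t=2: Δ0=101010 Δ1=101011 | 1Δ
t=3: Δ0=101011 Δ1=101010 | 1Δ

2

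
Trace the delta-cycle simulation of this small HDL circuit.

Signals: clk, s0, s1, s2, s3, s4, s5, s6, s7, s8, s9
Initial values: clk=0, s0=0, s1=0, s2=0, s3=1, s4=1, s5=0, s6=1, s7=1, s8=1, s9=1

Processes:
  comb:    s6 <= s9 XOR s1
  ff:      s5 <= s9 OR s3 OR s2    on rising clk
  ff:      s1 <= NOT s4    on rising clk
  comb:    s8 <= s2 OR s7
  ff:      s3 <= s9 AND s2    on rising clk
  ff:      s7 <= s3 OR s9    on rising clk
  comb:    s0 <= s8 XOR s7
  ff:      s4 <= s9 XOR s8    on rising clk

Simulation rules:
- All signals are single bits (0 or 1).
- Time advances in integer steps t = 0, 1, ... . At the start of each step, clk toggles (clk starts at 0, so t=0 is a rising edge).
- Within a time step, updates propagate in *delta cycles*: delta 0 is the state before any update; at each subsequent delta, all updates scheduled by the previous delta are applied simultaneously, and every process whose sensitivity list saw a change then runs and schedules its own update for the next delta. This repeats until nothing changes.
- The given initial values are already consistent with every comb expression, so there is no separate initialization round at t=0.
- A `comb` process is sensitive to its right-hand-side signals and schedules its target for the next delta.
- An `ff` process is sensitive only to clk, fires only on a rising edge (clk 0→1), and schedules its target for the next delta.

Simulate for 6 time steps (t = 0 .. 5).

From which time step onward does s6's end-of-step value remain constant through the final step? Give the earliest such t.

2

[bits: s2,s1,s0,s3,clk,s9,s5,s7,s4,s8,s6]
t=0: Δ0=00010101111 Δ1=00011101111 Δ2=00001111011 | 2Δ
t=1: Δ0=00001111011 Δ1=00000111011 | 1Δ
t=2: Δ0=00000111011 Δ1=00001111011 Δ2=01001111011 Δ3=01001111010 | 3Δ
t=3: Δ0=01001111010 Δ1=01000111010 | 1Δ
t=4: Δ0=01000111010 Δ1=01001111010 | 1Δ
t=5: Δ0=01001111010 Δ1=01000111010 | 1Δ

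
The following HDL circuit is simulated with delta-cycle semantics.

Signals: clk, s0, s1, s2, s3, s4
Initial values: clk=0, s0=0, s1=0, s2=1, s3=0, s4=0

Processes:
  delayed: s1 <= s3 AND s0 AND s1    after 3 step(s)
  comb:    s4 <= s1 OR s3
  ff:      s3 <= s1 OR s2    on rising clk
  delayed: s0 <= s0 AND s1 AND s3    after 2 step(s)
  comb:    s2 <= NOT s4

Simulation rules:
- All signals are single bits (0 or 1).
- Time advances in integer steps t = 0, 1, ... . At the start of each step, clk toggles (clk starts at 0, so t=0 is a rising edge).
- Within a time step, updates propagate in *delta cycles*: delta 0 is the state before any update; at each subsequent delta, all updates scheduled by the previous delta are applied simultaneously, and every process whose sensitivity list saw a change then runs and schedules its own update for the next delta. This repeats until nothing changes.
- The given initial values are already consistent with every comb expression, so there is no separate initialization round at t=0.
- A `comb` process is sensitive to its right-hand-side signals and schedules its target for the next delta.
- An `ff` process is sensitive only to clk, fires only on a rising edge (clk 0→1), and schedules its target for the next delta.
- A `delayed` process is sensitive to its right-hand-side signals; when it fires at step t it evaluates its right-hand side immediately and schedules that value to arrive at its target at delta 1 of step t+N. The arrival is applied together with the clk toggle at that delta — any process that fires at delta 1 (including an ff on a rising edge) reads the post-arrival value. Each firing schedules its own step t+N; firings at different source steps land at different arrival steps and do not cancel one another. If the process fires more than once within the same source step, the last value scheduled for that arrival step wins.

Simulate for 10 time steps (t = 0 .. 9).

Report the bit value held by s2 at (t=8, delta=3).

1

[bits: s1,s0,clk,s4,s2,s3]
t=0: Δ0=000010 Δ1=001010 Δ2=001011 Δ3=001111 Δ4=001101 | 4Δ
t=1: Δ0=001101 Δ1=000101 | 1Δ
t=2: Δ0=000101 Δ1=001101 Δ2=001100 Δ3=001000 Δ4=001010 | 4Δ
t=3: Δ0=001010 Δ1=000010 | 1Δ
t=4: Δ0=000010 Δ1=001010 Δ2=001011 Δ3=001111 Δ4=001101 | 4Δ
t=5: Δ0=001101 Δ1=000101 | 1Δ
t=6: Δ0=000101 Δ1=001101 Δ2=001100 Δ3=001000 Δ4=001010 | 4Δ
t=7: Δ0=001010 Δ1=000010 | 1Δ
t=8: Δ0=000010 Δ1=001010 Δ2=001011 Δ3=001111 Δ4=001101 | 4Δ
t=9: Δ0=001101 Δ1=000101 | 1Δ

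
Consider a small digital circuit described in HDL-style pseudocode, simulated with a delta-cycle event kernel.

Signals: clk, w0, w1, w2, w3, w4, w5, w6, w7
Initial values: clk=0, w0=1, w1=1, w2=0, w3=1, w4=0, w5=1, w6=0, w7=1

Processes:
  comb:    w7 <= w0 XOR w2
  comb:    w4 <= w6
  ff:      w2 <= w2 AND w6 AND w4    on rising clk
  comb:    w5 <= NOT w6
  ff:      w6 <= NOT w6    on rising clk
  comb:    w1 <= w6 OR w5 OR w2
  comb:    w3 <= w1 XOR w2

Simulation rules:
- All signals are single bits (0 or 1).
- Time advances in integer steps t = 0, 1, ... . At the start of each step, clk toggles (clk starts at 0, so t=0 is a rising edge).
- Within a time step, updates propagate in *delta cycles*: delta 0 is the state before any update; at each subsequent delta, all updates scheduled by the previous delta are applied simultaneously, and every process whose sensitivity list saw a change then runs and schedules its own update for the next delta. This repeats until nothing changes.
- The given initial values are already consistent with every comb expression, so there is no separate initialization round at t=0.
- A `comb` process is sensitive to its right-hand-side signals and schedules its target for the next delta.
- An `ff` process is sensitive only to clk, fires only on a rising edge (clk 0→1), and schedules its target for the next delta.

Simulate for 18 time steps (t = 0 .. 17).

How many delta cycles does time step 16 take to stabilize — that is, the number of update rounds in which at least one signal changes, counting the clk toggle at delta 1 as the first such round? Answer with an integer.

[bits: w6,w3,w7,w0,w1,w2,w4,clk,w5]
t=0: Δ0=011110001 Δ1=011110011 Δ2=111110011 Δ3=111110110 | 3Δ
t=1: Δ0=111110110 Δ1=111110100 | 1Δ
t=2: Δ0=111110100 Δ1=111110110 Δ2=011110110 Δ3=011100011 Δ4=001110011 Δ5=011110011 | 5Δ
t=3: Δ0=011110011 Δ1=011110001 | 1Δ
t=4: Δ0=011110001 Δ1=011110011 Δ2=111110011 Δ3=111110110 | 3Δ
t=5: Δ0=111110110 Δ1=111110100 | 1Δ
t=6: Δ0=111110100 Δ1=111110110 Δ2=011110110 Δ3=011100011 Δ4=001110011 Δ5=011110011 | 5Δ
t=7: Δ0=011110011 Δ1=011110001 | 1Δ
t=8: Δ0=011110001 Δ1=011110011 Δ2=111110011 Δ3=111110110 | 3Δ
t=9: Δ0=111110110 Δ1=111110100 | 1Δ
t=10: Δ0=111110100 Δ1=111110110 Δ2=011110110 Δ3=011100011 Δ4=001110011 Δ5=011110011 | 5Δ
t=11: Δ0=011110011 Δ1=011110001 | 1Δ
t=12: Δ0=011110001 Δ1=011110011 Δ2=111110011 Δ3=111110110 | 3Δ
t=13: Δ0=111110110 Δ1=111110100 | 1Δ
t=14: Δ0=111110100 Δ1=111110110 Δ2=011110110 Δ3=011100011 Δ4=001110011 Δ5=011110011 | 5Δ
t=15: Δ0=011110011 Δ1=011110001 | 1Δ
t=16: Δ0=011110001 Δ1=011110011 Δ2=111110011 Δ3=111110110 | 3Δ
t=17: Δ0=111110110 Δ1=111110100 | 1Δ

3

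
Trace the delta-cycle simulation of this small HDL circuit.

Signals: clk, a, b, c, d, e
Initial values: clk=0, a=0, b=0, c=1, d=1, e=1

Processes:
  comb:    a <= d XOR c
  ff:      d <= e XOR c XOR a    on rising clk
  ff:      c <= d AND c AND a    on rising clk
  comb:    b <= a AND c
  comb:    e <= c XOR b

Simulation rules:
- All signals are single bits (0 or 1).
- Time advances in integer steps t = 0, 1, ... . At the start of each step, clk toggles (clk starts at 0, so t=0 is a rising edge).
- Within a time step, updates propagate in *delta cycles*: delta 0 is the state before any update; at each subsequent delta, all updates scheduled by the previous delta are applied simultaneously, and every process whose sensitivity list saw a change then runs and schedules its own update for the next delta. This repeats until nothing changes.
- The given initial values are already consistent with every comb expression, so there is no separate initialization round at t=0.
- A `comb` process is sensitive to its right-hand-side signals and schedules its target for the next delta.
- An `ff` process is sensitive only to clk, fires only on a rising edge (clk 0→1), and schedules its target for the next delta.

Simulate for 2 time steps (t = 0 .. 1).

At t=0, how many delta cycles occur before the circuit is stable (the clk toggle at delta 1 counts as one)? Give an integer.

3

[bits: clk,a,c,b,e,d]
t=0: Δ0=001011 Δ1=101011 Δ2=100010 Δ3=100000 | 3Δ
t=1: Δ0=100000 Δ1=000000 | 1Δ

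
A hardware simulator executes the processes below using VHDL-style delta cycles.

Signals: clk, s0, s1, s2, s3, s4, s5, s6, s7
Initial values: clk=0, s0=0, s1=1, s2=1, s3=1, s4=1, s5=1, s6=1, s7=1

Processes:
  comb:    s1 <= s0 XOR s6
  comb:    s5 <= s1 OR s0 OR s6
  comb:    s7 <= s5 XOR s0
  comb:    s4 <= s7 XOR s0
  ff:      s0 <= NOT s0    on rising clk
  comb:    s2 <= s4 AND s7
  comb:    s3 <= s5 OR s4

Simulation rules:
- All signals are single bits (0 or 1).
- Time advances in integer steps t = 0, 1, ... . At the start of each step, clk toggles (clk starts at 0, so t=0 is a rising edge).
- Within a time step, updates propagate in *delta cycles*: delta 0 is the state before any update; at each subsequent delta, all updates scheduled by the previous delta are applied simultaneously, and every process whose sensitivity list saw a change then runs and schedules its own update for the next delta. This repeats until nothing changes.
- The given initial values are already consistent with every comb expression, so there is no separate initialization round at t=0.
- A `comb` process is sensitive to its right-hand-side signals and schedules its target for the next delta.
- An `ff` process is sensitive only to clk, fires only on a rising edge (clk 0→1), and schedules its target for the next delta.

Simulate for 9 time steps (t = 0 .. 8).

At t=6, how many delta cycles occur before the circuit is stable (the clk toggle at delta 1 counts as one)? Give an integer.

[bits: s3,s7,s6,s4,s5,s1,s2,clk,s0]
t=0: Δ0=111111100 Δ1=111111110 Δ2=111111111 Δ3=101010111 Δ4=101110011 | 4Δ
t=1: Δ0=101110011 Δ1=101110001 | 1Δ
t=2: Δ0=101110001 Δ1=101110011 Δ2=101110010 Δ3=111011010 Δ4=111111010 Δ5=111111110 | 5Δ
t=3: Δ0=111111110 Δ1=111111100 | 1Δ
t=4: Δ0=111111100 Δ1=111111110 Δ2=111111111 Δ3=101010111 Δ4=101110011 | 4Δ
t=5: Δ0=101110011 Δ1=101110001 | 1Δ
t=6: Δ0=101110001 Δ1=101110011 Δ2=101110010 Δ3=111011010 Δ4=111111010 Δ5=111111110 | 5Δ
t=7: Δ0=111111110 Δ1=111111100 | 1Δ
t=8: Δ0=111111100 Δ1=111111110 Δ2=111111111 Δ3=101010111 Δ4=101110011 | 4Δ

5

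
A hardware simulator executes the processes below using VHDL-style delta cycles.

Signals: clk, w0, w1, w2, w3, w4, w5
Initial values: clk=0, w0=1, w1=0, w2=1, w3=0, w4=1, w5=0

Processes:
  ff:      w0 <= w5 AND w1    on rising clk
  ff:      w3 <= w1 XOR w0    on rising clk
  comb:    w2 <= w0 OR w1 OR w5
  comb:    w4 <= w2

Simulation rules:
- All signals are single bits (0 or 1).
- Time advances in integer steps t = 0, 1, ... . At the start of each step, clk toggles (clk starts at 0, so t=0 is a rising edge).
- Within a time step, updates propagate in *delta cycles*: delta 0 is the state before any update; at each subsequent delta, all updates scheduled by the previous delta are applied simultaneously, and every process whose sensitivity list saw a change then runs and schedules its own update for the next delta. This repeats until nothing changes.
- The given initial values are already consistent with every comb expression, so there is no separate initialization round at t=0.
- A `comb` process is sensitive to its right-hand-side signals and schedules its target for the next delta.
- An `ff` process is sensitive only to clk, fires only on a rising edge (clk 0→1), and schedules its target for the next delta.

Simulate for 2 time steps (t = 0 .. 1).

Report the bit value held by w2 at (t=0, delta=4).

t=0 Δ0: w2=1 w1=0 w4=1 w0=1 clk=0 w5=0 w3=0
  Δ1: clk:0→1
  Δ2: w0:1→0, w3:0→1
  Δ3: w2:1→0
  Δ4: w4:1→0
  (4Δ to stable)
t=1 Δ0: w2=0 w1=0 w4=0 w0=0 clk=1 w5=0 w3=1
  Δ1: clk:1→0
  (1Δ to stable)

0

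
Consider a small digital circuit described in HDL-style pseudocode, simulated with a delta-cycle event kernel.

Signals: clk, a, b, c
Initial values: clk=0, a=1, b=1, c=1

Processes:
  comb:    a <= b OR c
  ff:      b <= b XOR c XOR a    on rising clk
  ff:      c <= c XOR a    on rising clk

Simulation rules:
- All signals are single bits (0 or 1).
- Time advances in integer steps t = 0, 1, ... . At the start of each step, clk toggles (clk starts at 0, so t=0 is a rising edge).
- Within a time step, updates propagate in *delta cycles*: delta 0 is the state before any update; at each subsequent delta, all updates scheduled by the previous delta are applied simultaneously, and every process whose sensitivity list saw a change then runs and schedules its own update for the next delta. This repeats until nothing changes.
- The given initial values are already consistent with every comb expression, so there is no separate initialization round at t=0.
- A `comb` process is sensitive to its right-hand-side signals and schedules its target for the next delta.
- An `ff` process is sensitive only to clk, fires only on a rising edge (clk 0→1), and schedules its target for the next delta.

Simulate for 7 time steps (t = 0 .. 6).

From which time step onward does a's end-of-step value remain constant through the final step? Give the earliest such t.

[bits: a,c,b,clk]
t=0: Δ0=1110 Δ1=1111 Δ2=1011 | 2Δ
t=1: Δ0=1011 Δ1=1010 | 1Δ
t=2: Δ0=1010 Δ1=1011 Δ2=1101 | 2Δ
t=3: Δ0=1101 Δ1=1100 | 1Δ
t=4: Δ0=1100 Δ1=1101 Δ2=1001 Δ3=0001 | 3Δ
t=5: Δ0=0001 Δ1=0000 | 1Δ
t=6: Δ0=0000 Δ1=0001 | 1Δ

4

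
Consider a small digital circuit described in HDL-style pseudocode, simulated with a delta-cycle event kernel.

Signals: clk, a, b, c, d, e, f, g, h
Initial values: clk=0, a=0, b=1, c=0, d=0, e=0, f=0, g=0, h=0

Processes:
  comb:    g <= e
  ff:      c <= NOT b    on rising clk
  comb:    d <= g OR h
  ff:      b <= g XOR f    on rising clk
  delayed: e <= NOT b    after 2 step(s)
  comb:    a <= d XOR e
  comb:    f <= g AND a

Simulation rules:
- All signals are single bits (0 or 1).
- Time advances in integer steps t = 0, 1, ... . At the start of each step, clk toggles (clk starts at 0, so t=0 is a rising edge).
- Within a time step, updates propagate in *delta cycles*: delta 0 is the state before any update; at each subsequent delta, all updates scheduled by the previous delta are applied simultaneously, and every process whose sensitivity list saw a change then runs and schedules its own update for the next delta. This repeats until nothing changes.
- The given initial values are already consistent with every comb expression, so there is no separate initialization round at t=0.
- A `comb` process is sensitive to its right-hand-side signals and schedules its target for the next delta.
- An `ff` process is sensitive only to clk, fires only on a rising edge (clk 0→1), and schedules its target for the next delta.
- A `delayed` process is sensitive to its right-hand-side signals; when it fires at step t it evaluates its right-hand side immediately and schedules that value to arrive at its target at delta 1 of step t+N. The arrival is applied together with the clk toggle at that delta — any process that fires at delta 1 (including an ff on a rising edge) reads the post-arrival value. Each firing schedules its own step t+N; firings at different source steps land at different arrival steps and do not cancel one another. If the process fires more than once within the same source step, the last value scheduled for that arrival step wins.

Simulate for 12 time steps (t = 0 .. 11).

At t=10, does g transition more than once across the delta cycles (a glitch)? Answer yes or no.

no

t=0 Δ0: g=0 h=0 f=0 d=0 b=1 e=0 clk=0 a=0 c=0
  Δ1: clk:0→1
  Δ2: b:1→0
  (2Δ to stable)
t=1 Δ0: g=0 h=0 f=0 d=0 b=0 e=0 clk=1 a=0 c=0
  Δ1: clk:1→0
  (1Δ to stable)
t=2 Δ0: g=0 h=0 f=0 d=0 b=0 e=0 clk=0 a=0 c=0
  Δ1: e:0→1, clk:0→1
  Δ2: g:0→1, a:0→1, c:0→1
  Δ3: f:0→1, d:0→1
  Δ4: a:1→0
  Δ5: f:1→0
  (5Δ to stable)
t=3 Δ0: g=1 h=0 f=0 d=1 b=0 e=1 clk=1 a=0 c=1
  Δ1: clk:1→0
  (1Δ to stable)
t=4 Δ0: g=1 h=0 f=0 d=1 b=0 e=1 clk=0 a=0 c=1
  Δ1: clk:0→1
  Δ2: b:0→1
  (2Δ to stable)
t=5 Δ0: g=1 h=0 f=0 d=1 b=1 e=1 clk=1 a=0 c=1
  Δ1: clk:1→0
  (1Δ to stable)
t=6 Δ0: g=1 h=0 f=0 d=1 b=1 e=1 clk=0 a=0 c=1
  Δ1: e:1→0, clk:0→1
  Δ2: g:1→0, a:0→1, c:1→0
  Δ3: d:1→0
  Δ4: a:1→0
  (4Δ to stable)
t=7 Δ0: g=0 h=0 f=0 d=0 b=1 e=0 clk=1 a=0 c=0
  Δ1: clk:1→0
  (1Δ to stable)
t=8 Δ0: g=0 h=0 f=0 d=0 b=1 e=0 clk=0 a=0 c=0
  Δ1: clk:0→1
  Δ2: b:1→0
  (2Δ to stable)
t=9 Δ0: g=0 h=0 f=0 d=0 b=0 e=0 clk=1 a=0 c=0
  Δ1: clk:1→0
  (1Δ to stable)
t=10 Δ0: g=0 h=0 f=0 d=0 b=0 e=0 clk=0 a=0 c=0
  Δ1: e:0→1, clk:0→1
  Δ2: g:0→1, a:0→1, c:0→1
  Δ3: f:0→1, d:0→1
  Δ4: a:1→0
  Δ5: f:1→0
  (5Δ to stable)
t=11 Δ0: g=1 h=0 f=0 d=1 b=0 e=1 clk=1 a=0 c=1
  Δ1: clk:1→0
  (1Δ to stable)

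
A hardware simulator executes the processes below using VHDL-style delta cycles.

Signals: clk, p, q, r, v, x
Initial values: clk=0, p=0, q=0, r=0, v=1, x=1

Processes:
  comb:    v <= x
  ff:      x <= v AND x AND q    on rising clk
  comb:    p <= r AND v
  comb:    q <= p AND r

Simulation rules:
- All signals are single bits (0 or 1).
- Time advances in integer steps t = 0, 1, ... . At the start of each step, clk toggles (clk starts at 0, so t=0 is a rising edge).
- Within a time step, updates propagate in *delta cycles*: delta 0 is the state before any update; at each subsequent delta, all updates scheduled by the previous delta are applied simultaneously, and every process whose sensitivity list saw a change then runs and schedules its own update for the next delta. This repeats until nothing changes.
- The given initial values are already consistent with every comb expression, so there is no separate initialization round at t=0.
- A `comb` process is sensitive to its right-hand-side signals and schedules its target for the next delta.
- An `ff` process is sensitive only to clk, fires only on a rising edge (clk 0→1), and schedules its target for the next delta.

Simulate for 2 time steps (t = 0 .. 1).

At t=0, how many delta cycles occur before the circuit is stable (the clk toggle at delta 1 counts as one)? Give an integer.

3

t=0 Δ0: clk=0 q=0 r=0 x=1 p=0 v=1
  Δ1: clk:0→1
  Δ2: x:1→0
  Δ3: v:1→0
  (3Δ to stable)
t=1 Δ0: clk=1 q=0 r=0 x=0 p=0 v=0
  Δ1: clk:1→0
  (1Δ to stable)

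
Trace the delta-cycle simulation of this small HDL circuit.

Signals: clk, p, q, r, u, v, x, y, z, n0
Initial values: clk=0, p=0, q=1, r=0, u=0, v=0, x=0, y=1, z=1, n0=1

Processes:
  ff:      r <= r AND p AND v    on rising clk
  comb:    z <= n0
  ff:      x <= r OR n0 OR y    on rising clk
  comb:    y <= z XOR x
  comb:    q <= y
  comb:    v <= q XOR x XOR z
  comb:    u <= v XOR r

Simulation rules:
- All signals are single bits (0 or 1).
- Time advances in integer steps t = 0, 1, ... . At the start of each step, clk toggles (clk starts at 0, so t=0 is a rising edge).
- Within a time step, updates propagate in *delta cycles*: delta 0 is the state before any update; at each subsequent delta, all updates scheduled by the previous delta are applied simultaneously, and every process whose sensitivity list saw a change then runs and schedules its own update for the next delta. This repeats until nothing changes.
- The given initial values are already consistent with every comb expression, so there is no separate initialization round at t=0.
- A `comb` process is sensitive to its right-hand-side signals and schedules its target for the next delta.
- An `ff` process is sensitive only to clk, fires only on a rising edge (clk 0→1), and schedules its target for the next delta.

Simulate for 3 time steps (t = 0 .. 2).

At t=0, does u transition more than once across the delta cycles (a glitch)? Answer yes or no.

yes

t=0 Δ0: u=0 clk=0 r=0 x=0 p=0 n0=1 v=0 y=1 z=1 q=1
  Δ1: clk:0→1
  Δ2: x:0→1
  Δ3: v:0→1, y:1→0
  Δ4: u:0→1, q:1→0
  Δ5: v:1→0
  Δ6: u:1→0
  (6Δ to stable)
t=1 Δ0: u=0 clk=1 r=0 x=1 p=0 n0=1 v=0 y=0 z=1 q=0
  Δ1: clk:1→0
  (1Δ to stable)
t=2 Δ0: u=0 clk=0 r=0 x=1 p=0 n0=1 v=0 y=0 z=1 q=0
  Δ1: clk:0→1
  (1Δ to stable)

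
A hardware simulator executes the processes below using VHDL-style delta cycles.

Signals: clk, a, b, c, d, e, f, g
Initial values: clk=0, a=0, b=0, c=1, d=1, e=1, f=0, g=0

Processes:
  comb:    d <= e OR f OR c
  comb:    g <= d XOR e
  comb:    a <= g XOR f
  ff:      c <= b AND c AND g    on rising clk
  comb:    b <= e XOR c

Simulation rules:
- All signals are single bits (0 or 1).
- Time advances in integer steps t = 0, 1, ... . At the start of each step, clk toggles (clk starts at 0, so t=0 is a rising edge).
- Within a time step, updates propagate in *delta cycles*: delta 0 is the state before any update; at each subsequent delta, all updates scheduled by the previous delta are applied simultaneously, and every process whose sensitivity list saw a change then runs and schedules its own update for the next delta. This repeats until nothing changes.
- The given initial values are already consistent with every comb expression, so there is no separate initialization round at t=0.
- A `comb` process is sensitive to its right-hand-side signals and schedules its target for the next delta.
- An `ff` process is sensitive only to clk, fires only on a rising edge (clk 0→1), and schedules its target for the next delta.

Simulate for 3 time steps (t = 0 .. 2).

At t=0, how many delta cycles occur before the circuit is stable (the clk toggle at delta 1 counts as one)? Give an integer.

3

[bits: b,a,d,clk,e,g,c,f]
t=0: Δ0=00101010 Δ1=00111010 Δ2=00111000 Δ3=10111000 | 3Δ
t=1: Δ0=10111000 Δ1=10101000 | 1Δ
t=2: Δ0=10101000 Δ1=10111000 | 1Δ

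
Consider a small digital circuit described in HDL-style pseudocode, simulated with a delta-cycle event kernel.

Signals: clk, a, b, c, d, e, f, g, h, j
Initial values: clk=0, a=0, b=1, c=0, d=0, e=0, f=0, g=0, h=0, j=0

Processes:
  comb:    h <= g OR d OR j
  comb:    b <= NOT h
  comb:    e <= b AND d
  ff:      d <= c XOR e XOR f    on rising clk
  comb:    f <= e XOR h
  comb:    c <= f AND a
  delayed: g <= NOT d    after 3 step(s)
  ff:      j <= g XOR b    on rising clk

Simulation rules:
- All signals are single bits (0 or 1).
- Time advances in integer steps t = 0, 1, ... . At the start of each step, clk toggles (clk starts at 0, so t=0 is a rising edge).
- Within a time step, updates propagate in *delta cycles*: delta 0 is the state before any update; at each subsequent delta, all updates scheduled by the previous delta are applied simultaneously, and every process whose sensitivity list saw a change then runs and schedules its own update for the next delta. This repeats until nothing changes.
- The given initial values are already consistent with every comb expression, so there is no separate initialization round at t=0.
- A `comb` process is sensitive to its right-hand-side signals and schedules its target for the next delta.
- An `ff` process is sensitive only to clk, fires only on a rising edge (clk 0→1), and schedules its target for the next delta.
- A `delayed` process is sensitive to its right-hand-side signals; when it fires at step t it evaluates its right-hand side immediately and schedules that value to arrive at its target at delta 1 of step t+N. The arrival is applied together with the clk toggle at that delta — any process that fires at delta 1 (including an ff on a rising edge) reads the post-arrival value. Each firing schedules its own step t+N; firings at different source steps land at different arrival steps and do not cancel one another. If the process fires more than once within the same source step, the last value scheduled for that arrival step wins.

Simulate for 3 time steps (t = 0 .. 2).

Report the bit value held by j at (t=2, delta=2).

0

t=0 Δ0: h=0 g=0 a=0 c=0 e=0 b=1 clk=0 j=0 d=0 f=0
  Δ1: clk:0→1
  Δ2: j:0→1
  Δ3: h:0→1
  Δ4: b:1→0, f:0→1
  (4Δ to stable)
t=1 Δ0: h=1 g=0 a=0 c=0 e=0 b=0 clk=1 j=1 d=0 f=1
  Δ1: clk:1→0
  (1Δ to stable)
t=2 Δ0: h=1 g=0 a=0 c=0 e=0 b=0 clk=0 j=1 d=0 f=1
  Δ1: clk:0→1
  Δ2: j:1→0, d:0→1
  (2Δ to stable)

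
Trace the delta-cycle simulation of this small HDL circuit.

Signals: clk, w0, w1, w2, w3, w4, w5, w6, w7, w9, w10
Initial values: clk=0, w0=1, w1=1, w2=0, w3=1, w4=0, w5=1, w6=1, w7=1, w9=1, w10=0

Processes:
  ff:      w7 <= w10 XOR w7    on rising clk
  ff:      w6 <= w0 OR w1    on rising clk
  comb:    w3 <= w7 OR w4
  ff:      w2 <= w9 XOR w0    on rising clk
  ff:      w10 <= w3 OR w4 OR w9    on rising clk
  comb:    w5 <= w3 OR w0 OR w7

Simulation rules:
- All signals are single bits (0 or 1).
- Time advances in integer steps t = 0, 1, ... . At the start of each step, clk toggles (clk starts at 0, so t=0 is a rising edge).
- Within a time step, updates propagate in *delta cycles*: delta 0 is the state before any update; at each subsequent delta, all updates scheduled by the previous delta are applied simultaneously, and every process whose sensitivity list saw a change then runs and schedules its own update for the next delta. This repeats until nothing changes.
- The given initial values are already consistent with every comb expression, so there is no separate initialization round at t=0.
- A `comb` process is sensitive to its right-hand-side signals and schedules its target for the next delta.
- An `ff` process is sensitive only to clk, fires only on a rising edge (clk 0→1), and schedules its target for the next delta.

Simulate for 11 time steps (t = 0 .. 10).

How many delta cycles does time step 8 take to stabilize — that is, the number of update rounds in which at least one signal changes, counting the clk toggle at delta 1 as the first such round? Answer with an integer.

3

t=0 Δ0: w7=1 w5=1 w3=1 w1=1 w6=1 w9=1 w2=0 w10=0 clk=0 w4=0 w0=1
  Δ1: clk:0→1
  Δ2: w10:0→1
  (2Δ to stable)
t=1 Δ0: w7=1 w5=1 w3=1 w1=1 w6=1 w9=1 w2=0 w10=1 clk=1 w4=0 w0=1
  Δ1: clk:1→0
  (1Δ to stable)
t=2 Δ0: w7=1 w5=1 w3=1 w1=1 w6=1 w9=1 w2=0 w10=1 clk=0 w4=0 w0=1
  Δ1: clk:0→1
  Δ2: w7:1→0
  Δ3: w3:1→0
  (3Δ to stable)
t=3 Δ0: w7=0 w5=1 w3=0 w1=1 w6=1 w9=1 w2=0 w10=1 clk=1 w4=0 w0=1
  Δ1: clk:1→0
  (1Δ to stable)
t=4 Δ0: w7=0 w5=1 w3=0 w1=1 w6=1 w9=1 w2=0 w10=1 clk=0 w4=0 w0=1
  Δ1: clk:0→1
  Δ2: w7:0→1
  Δ3: w3:0→1
  (3Δ to stable)
t=5 Δ0: w7=1 w5=1 w3=1 w1=1 w6=1 w9=1 w2=0 w10=1 clk=1 w4=0 w0=1
  Δ1: clk:1→0
  (1Δ to stable)
t=6 Δ0: w7=1 w5=1 w3=1 w1=1 w6=1 w9=1 w2=0 w10=1 clk=0 w4=0 w0=1
  Δ1: clk:0→1
  Δ2: w7:1→0
  Δ3: w3:1→0
  (3Δ to stable)
t=7 Δ0: w7=0 w5=1 w3=0 w1=1 w6=1 w9=1 w2=0 w10=1 clk=1 w4=0 w0=1
  Δ1: clk:1→0
  (1Δ to stable)
t=8 Δ0: w7=0 w5=1 w3=0 w1=1 w6=1 w9=1 w2=0 w10=1 clk=0 w4=0 w0=1
  Δ1: clk:0→1
  Δ2: w7:0→1
  Δ3: w3:0→1
  (3Δ to stable)
t=9 Δ0: w7=1 w5=1 w3=1 w1=1 w6=1 w9=1 w2=0 w10=1 clk=1 w4=0 w0=1
  Δ1: clk:1→0
  (1Δ to stable)
t=10 Δ0: w7=1 w5=1 w3=1 w1=1 w6=1 w9=1 w2=0 w10=1 clk=0 w4=0 w0=1
  Δ1: clk:0→1
  Δ2: w7:1→0
  Δ3: w3:1→0
  (3Δ to stable)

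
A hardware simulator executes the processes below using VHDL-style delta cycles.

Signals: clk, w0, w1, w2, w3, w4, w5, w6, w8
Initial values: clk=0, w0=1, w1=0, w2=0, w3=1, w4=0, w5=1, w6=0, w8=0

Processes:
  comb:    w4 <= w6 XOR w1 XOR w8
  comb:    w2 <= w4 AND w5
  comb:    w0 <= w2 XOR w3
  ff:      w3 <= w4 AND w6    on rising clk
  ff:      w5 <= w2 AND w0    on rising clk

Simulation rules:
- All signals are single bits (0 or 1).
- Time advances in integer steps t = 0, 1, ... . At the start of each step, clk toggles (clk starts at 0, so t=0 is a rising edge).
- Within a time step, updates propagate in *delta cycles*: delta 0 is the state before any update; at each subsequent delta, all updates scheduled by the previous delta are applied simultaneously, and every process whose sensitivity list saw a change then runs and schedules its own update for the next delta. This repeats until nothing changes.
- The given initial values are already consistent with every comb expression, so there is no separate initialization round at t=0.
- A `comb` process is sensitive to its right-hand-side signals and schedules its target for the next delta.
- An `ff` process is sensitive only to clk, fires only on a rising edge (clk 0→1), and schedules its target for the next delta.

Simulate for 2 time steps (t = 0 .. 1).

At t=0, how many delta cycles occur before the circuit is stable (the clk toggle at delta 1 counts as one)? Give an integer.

t0.Δ0 w3=1 w0=1 w6=0 w2=0 w8=0 clk=0 w5=1 w4=0 w1=0
t0.Δ1 w3=1 w0=1 w6=0 w2=0 w8=0 clk=1 w5=1 w4=0 w1=0
t0.Δ2 w3=0 w0=1 w6=0 w2=0 w8=0 clk=1 w5=0 w4=0 w1=0
t0.Δ3 w3=0 w0=0 w6=0 w2=0 w8=0 clk=1 w5=0 w4=0 w1=0
t1.Δ0 w3=0 w0=0 w6=0 w2=0 w8=0 clk=1 w5=0 w4=0 w1=0
t1.Δ1 w3=0 w0=0 w6=0 w2=0 w8=0 clk=0 w5=0 w4=0 w1=0

3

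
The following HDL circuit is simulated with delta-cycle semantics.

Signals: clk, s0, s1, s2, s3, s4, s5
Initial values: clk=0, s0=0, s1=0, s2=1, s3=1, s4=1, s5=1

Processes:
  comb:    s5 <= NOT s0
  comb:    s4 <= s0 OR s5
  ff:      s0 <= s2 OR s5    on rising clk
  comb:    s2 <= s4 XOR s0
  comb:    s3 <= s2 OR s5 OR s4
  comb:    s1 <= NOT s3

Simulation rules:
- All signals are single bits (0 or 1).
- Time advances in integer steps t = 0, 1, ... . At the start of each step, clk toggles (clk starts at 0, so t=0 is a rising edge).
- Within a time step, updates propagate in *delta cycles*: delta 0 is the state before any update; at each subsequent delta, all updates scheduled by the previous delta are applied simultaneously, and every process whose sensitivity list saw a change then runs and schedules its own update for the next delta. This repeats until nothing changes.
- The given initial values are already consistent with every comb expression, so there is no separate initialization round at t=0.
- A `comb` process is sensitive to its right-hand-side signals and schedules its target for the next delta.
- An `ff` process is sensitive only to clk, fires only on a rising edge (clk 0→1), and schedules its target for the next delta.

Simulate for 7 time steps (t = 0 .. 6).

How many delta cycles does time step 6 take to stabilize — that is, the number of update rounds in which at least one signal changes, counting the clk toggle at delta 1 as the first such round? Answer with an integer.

t=0 Δ0: s0=0 s2=1 s3=1 s4=1 s1=0 clk=0 s5=1
  Δ1: clk:0→1
  Δ2: s0:0→1
  Δ3: s2:1→0, s5:1→0
  (3Δ to stable)
t=1 Δ0: s0=1 s2=0 s3=1 s4=1 s1=0 clk=1 s5=0
  Δ1: clk:1→0
  (1Δ to stable)
t=2 Δ0: s0=1 s2=0 s3=1 s4=1 s1=0 clk=0 s5=0
  Δ1: clk:0→1
  Δ2: s0:1→0
  Δ3: s2:0→1, s4:1→0, s5:0→1
  Δ4: s2:1→0, s4:0→1
  Δ5: s2:0→1
  (5Δ to stable)
t=3 Δ0: s0=0 s2=1 s3=1 s4=1 s1=0 clk=1 s5=1
  Δ1: clk:1→0
  (1Δ to stable)
t=4 Δ0: s0=0 s2=1 s3=1 s4=1 s1=0 clk=0 s5=1
  Δ1: clk:0→1
  Δ2: s0:0→1
  Δ3: s2:1→0, s5:1→0
  (3Δ to stable)
t=5 Δ0: s0=1 s2=0 s3=1 s4=1 s1=0 clk=1 s5=0
  Δ1: clk:1→0
  (1Δ to stable)
t=6 Δ0: s0=1 s2=0 s3=1 s4=1 s1=0 clk=0 s5=0
  Δ1: clk:0→1
  Δ2: s0:1→0
  Δ3: s2:0→1, s4:1→0, s5:0→1
  Δ4: s2:1→0, s4:0→1
  Δ5: s2:0→1
  (5Δ to stable)

5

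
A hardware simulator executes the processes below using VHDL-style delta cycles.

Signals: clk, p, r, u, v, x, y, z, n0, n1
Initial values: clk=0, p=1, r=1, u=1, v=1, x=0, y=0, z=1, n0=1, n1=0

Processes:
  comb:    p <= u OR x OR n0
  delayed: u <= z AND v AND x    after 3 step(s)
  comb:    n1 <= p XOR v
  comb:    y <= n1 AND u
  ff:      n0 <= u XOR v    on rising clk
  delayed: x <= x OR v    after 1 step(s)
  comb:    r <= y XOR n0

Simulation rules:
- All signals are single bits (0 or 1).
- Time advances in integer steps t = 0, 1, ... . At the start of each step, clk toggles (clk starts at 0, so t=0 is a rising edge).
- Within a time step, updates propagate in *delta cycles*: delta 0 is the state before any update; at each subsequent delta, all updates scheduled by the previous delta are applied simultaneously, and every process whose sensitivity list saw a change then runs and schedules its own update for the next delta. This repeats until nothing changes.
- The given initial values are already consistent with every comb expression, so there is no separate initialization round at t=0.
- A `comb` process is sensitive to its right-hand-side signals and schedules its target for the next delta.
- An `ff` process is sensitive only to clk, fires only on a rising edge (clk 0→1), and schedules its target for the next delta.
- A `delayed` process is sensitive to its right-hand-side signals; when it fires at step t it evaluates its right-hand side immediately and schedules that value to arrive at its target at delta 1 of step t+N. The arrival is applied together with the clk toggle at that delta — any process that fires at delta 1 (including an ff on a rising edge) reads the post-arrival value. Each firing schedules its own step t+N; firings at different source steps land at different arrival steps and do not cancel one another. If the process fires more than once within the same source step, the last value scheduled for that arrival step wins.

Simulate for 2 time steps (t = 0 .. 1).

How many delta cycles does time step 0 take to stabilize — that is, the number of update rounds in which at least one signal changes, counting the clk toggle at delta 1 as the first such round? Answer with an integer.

t=0 Δ0: z=1 y=0 n1=0 u=1 n0=1 r=1 x=0 v=1 clk=0 p=1
  Δ1: clk:0→1
  Δ2: n0:1→0
  Δ3: r:1→0
  (3Δ to stable)
t=1 Δ0: z=1 y=0 n1=0 u=1 n0=0 r=0 x=0 v=1 clk=1 p=1
  Δ1: clk:1→0
  (1Δ to stable)

3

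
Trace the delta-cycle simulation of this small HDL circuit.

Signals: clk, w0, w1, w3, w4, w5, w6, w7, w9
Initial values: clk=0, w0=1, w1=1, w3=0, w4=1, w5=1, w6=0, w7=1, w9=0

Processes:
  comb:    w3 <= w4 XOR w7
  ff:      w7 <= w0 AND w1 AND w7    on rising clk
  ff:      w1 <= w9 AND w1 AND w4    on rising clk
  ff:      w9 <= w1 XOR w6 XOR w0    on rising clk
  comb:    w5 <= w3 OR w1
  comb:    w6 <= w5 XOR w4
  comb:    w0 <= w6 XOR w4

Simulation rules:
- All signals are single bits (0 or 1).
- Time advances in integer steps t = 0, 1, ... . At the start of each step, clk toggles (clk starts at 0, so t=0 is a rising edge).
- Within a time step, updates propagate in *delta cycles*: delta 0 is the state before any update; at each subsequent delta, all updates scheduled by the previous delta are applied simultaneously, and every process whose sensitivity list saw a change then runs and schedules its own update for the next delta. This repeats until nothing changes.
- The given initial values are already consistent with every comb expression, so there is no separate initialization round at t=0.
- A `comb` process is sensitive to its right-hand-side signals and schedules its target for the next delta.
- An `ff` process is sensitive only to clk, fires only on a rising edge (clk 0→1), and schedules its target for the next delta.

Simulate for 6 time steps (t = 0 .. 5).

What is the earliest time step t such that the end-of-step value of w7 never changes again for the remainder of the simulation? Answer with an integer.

t0.Δ0 w1=1 w6=0 w9=0 w4=1 w7=1 w3=0 w5=1 w0=1 clk=0
t0.Δ1 w1=1 w6=0 w9=0 w4=1 w7=1 w3=0 w5=1 w0=1 clk=1
t0.Δ2 w1=0 w6=0 w9=0 w4=1 w7=1 w3=0 w5=1 w0=1 clk=1
t0.Δ3 w1=0 w6=0 w9=0 w4=1 w7=1 w3=0 w5=0 w0=1 clk=1
t0.Δ4 w1=0 w6=1 w9=0 w4=1 w7=1 w3=0 w5=0 w0=1 clk=1
t0.Δ5 w1=0 w6=1 w9=0 w4=1 w7=1 w3=0 w5=0 w0=0 clk=1
t1.Δ0 w1=0 w6=1 w9=0 w4=1 w7=1 w3=0 w5=0 w0=0 clk=1
t1.Δ1 w1=0 w6=1 w9=0 w4=1 w7=1 w3=0 w5=0 w0=0 clk=0
t2.Δ0 w1=0 w6=1 w9=0 w4=1 w7=1 w3=0 w5=0 w0=0 clk=0
t2.Δ1 w1=0 w6=1 w9=0 w4=1 w7=1 w3=0 w5=0 w0=0 clk=1
t2.Δ2 w1=0 w6=1 w9=1 w4=1 w7=0 w3=0 w5=0 w0=0 clk=1
t2.Δ3 w1=0 w6=1 w9=1 w4=1 w7=0 w3=1 w5=0 w0=0 clk=1
t2.Δ4 w1=0 w6=1 w9=1 w4=1 w7=0 w3=1 w5=1 w0=0 clk=1
t2.Δ5 w1=0 w6=0 w9=1 w4=1 w7=0 w3=1 w5=1 w0=0 clk=1
t2.Δ6 w1=0 w6=0 w9=1 w4=1 w7=0 w3=1 w5=1 w0=1 clk=1
t3.Δ0 w1=0 w6=0 w9=1 w4=1 w7=0 w3=1 w5=1 w0=1 clk=1
t3.Δ1 w1=0 w6=0 w9=1 w4=1 w7=0 w3=1 w5=1 w0=1 clk=0
t4.Δ0 w1=0 w6=0 w9=1 w4=1 w7=0 w3=1 w5=1 w0=1 clk=0
t4.Δ1 w1=0 w6=0 w9=1 w4=1 w7=0 w3=1 w5=1 w0=1 clk=1
t5.Δ0 w1=0 w6=0 w9=1 w4=1 w7=0 w3=1 w5=1 w0=1 clk=1
t5.Δ1 w1=0 w6=0 w9=1 w4=1 w7=0 w3=1 w5=1 w0=1 clk=0

2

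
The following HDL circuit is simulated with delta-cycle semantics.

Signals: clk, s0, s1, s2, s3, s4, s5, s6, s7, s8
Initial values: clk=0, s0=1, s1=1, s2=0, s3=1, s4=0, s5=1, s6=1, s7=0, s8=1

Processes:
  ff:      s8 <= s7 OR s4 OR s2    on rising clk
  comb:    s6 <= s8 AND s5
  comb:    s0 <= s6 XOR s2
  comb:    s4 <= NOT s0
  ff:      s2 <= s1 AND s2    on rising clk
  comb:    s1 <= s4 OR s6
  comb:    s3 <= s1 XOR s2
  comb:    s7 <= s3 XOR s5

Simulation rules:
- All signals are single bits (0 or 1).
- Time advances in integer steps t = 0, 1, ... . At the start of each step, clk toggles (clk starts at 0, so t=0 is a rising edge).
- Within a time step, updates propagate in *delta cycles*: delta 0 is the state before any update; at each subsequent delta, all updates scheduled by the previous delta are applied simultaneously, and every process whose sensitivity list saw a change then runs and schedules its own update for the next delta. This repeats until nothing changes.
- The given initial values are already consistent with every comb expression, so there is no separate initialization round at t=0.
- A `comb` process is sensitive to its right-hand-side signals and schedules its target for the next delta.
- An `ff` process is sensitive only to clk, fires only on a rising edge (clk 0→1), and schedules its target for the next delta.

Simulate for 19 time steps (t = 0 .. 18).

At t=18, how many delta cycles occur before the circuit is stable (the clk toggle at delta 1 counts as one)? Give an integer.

t0.Δ0 s2=0 s4=0 s7=0 s5=1 s1=1 s0=1 s3=1 clk=0 s6=1 s8=1
t0.Δ1 s2=0 s4=0 s7=0 s5=1 s1=1 s0=1 s3=1 clk=1 s6=1 s8=1
t0.Δ2 s2=0 s4=0 s7=0 s5=1 s1=1 s0=1 s3=1 clk=1 s6=1 s8=0
t0.Δ3 s2=0 s4=0 s7=0 s5=1 s1=1 s0=1 s3=1 clk=1 s6=0 s8=0
t0.Δ4 s2=0 s4=0 s7=0 s5=1 s1=0 s0=0 s3=1 clk=1 s6=0 s8=0
t0.Δ5 s2=0 s4=1 s7=0 s5=1 s1=0 s0=0 s3=0 clk=1 s6=0 s8=0
t0.Δ6 s2=0 s4=1 s7=1 s5=1 s1=1 s0=0 s3=0 clk=1 s6=0 s8=0
t0.Δ7 s2=0 s4=1 s7=1 s5=1 s1=1 s0=0 s3=1 clk=1 s6=0 s8=0
t0.Δ8 s2=0 s4=1 s7=0 s5=1 s1=1 s0=0 s3=1 clk=1 s6=0 s8=0
t1.Δ0 s2=0 s4=1 s7=0 s5=1 s1=1 s0=0 s3=1 clk=1 s6=0 s8=0
t1.Δ1 s2=0 s4=1 s7=0 s5=1 s1=1 s0=0 s3=1 clk=0 s6=0 s8=0
t2.Δ0 s2=0 s4=1 s7=0 s5=1 s1=1 s0=0 s3=1 clk=0 s6=0 s8=0
t2.Δ1 s2=0 s4=1 s7=0 s5=1 s1=1 s0=0 s3=1 clk=1 s6=0 s8=0
t2.Δ2 s2=0 s4=1 s7=0 s5=1 s1=1 s0=0 s3=1 clk=1 s6=0 s8=1
t2.Δ3 s2=0 s4=1 s7=0 s5=1 s1=1 s0=0 s3=1 clk=1 s6=1 s8=1
t2.Δ4 s2=0 s4=1 s7=0 s5=1 s1=1 s0=1 s3=1 clk=1 s6=1 s8=1
t2.Δ5 s2=0 s4=0 s7=0 s5=1 s1=1 s0=1 s3=1 clk=1 s6=1 s8=1
t3.Δ0 s2=0 s4=0 s7=0 s5=1 s1=1 s0=1 s3=1 clk=1 s6=1 s8=1
t3.Δ1 s2=0 s4=0 s7=0 s5=1 s1=1 s0=1 s3=1 clk=0 s6=1 s8=1
t4.Δ0 s2=0 s4=0 s7=0 s5=1 s1=1 s0=1 s3=1 clk=0 s6=1 s8=1
t4.Δ1 s2=0 s4=0 s7=0 s5=1 s1=1 s0=1 s3=1 clk=1 s6=1 s8=1
t4.Δ2 s2=0 s4=0 s7=0 s5=1 s1=1 s0=1 s3=1 clk=1 s6=1 s8=0
t4.Δ3 s2=0 s4=0 s7=0 s5=1 s1=1 s0=1 s3=1 clk=1 s6=0 s8=0
t4.Δ4 s2=0 s4=0 s7=0 s5=1 s1=0 s0=0 s3=1 clk=1 s6=0 s8=0
t4.Δ5 s2=0 s4=1 s7=0 s5=1 s1=0 s0=0 s3=0 clk=1 s6=0 s8=0
t4.Δ6 s2=0 s4=1 s7=1 s5=1 s1=1 s0=0 s3=0 clk=1 s6=0 s8=0
t4.Δ7 s2=0 s4=1 s7=1 s5=1 s1=1 s0=0 s3=1 clk=1 s6=0 s8=0
t4.Δ8 s2=0 s4=1 s7=0 s5=1 s1=1 s0=0 s3=1 clk=1 s6=0 s8=0
t5.Δ0 s2=0 s4=1 s7=0 s5=1 s1=1 s0=0 s3=1 clk=1 s6=0 s8=0
t5.Δ1 s2=0 s4=1 s7=0 s5=1 s1=1 s0=0 s3=1 clk=0 s6=0 s8=0
t6.Δ0 s2=0 s4=1 s7=0 s5=1 s1=1 s0=0 s3=1 clk=0 s6=0 s8=0
t6.Δ1 s2=0 s4=1 s7=0 s5=1 s1=1 s0=0 s3=1 clk=1 s6=0 s8=0
t6.Δ2 s2=0 s4=1 s7=0 s5=1 s1=1 s0=0 s3=1 clk=1 s6=0 s8=1
t6.Δ3 s2=0 s4=1 s7=0 s5=1 s1=1 s0=0 s3=1 clk=1 s6=1 s8=1
t6.Δ4 s2=0 s4=1 s7=0 s5=1 s1=1 s0=1 s3=1 clk=1 s6=1 s8=1
t6.Δ5 s2=0 s4=0 s7=0 s5=1 s1=1 s0=1 s3=1 clk=1 s6=1 s8=1
t7.Δ0 s2=0 s4=0 s7=0 s5=1 s1=1 s0=1 s3=1 clk=1 s6=1 s8=1
t7.Δ1 s2=0 s4=0 s7=0 s5=1 s1=1 s0=1 s3=1 clk=0 s6=1 s8=1
t8.Δ0 s2=0 s4=0 s7=0 s5=1 s1=1 s0=1 s3=1 clk=0 s6=1 s8=1
t8.Δ1 s2=0 s4=0 s7=0 s5=1 s1=1 s0=1 s3=1 clk=1 s6=1 s8=1
t8.Δ2 s2=0 s4=0 s7=0 s5=1 s1=1 s0=1 s3=1 clk=1 s6=1 s8=0
t8.Δ3 s2=0 s4=0 s7=0 s5=1 s1=1 s0=1 s3=1 clk=1 s6=0 s8=0
t8.Δ4 s2=0 s4=0 s7=0 s5=1 s1=0 s0=0 s3=1 clk=1 s6=0 s8=0
t8.Δ5 s2=0 s4=1 s7=0 s5=1 s1=0 s0=0 s3=0 clk=1 s6=0 s8=0
t8.Δ6 s2=0 s4=1 s7=1 s5=1 s1=1 s0=0 s3=0 clk=1 s6=0 s8=0
t8.Δ7 s2=0 s4=1 s7=1 s5=1 s1=1 s0=0 s3=1 clk=1 s6=0 s8=0
t8.Δ8 s2=0 s4=1 s7=0 s5=1 s1=1 s0=0 s3=1 clk=1 s6=0 s8=0
t9.Δ0 s2=0 s4=1 s7=0 s5=1 s1=1 s0=0 s3=1 clk=1 s6=0 s8=0
t9.Δ1 s2=0 s4=1 s7=0 s5=1 s1=1 s0=0 s3=1 clk=0 s6=0 s8=0
t10.Δ0 s2=0 s4=1 s7=0 s5=1 s1=1 s0=0 s3=1 clk=0 s6=0 s8=0
t10.Δ1 s2=0 s4=1 s7=0 s5=1 s1=1 s0=0 s3=1 clk=1 s6=0 s8=0
t10.Δ2 s2=0 s4=1 s7=0 s5=1 s1=1 s0=0 s3=1 clk=1 s6=0 s8=1
t10.Δ3 s2=0 s4=1 s7=0 s5=1 s1=1 s0=0 s3=1 clk=1 s6=1 s8=1
t10.Δ4 s2=0 s4=1 s7=0 s5=1 s1=1 s0=1 s3=1 clk=1 s6=1 s8=1
t10.Δ5 s2=0 s4=0 s7=0 s5=1 s1=1 s0=1 s3=1 clk=1 s6=1 s8=1
t11.Δ0 s2=0 s4=0 s7=0 s5=1 s1=1 s0=1 s3=1 clk=1 s6=1 s8=1
t11.Δ1 s2=0 s4=0 s7=0 s5=1 s1=1 s0=1 s3=1 clk=0 s6=1 s8=1
t12.Δ0 s2=0 s4=0 s7=0 s5=1 s1=1 s0=1 s3=1 clk=0 s6=1 s8=1
t12.Δ1 s2=0 s4=0 s7=0 s5=1 s1=1 s0=1 s3=1 clk=1 s6=1 s8=1
t12.Δ2 s2=0 s4=0 s7=0 s5=1 s1=1 s0=1 s3=1 clk=1 s6=1 s8=0
t12.Δ3 s2=0 s4=0 s7=0 s5=1 s1=1 s0=1 s3=1 clk=1 s6=0 s8=0
t12.Δ4 s2=0 s4=0 s7=0 s5=1 s1=0 s0=0 s3=1 clk=1 s6=0 s8=0
t12.Δ5 s2=0 s4=1 s7=0 s5=1 s1=0 s0=0 s3=0 clk=1 s6=0 s8=0
t12.Δ6 s2=0 s4=1 s7=1 s5=1 s1=1 s0=0 s3=0 clk=1 s6=0 s8=0
t12.Δ7 s2=0 s4=1 s7=1 s5=1 s1=1 s0=0 s3=1 clk=1 s6=0 s8=0
t12.Δ8 s2=0 s4=1 s7=0 s5=1 s1=1 s0=0 s3=1 clk=1 s6=0 s8=0
t13.Δ0 s2=0 s4=1 s7=0 s5=1 s1=1 s0=0 s3=1 clk=1 s6=0 s8=0
t13.Δ1 s2=0 s4=1 s7=0 s5=1 s1=1 s0=0 s3=1 clk=0 s6=0 s8=0
t14.Δ0 s2=0 s4=1 s7=0 s5=1 s1=1 s0=0 s3=1 clk=0 s6=0 s8=0
t14.Δ1 s2=0 s4=1 s7=0 s5=1 s1=1 s0=0 s3=1 clk=1 s6=0 s8=0
t14.Δ2 s2=0 s4=1 s7=0 s5=1 s1=1 s0=0 s3=1 clk=1 s6=0 s8=1
t14.Δ3 s2=0 s4=1 s7=0 s5=1 s1=1 s0=0 s3=1 clk=1 s6=1 s8=1
t14.Δ4 s2=0 s4=1 s7=0 s5=1 s1=1 s0=1 s3=1 clk=1 s6=1 s8=1
t14.Δ5 s2=0 s4=0 s7=0 s5=1 s1=1 s0=1 s3=1 clk=1 s6=1 s8=1
t15.Δ0 s2=0 s4=0 s7=0 s5=1 s1=1 s0=1 s3=1 clk=1 s6=1 s8=1
t15.Δ1 s2=0 s4=0 s7=0 s5=1 s1=1 s0=1 s3=1 clk=0 s6=1 s8=1
t16.Δ0 s2=0 s4=0 s7=0 s5=1 s1=1 s0=1 s3=1 clk=0 s6=1 s8=1
t16.Δ1 s2=0 s4=0 s7=0 s5=1 s1=1 s0=1 s3=1 clk=1 s6=1 s8=1
t16.Δ2 s2=0 s4=0 s7=0 s5=1 s1=1 s0=1 s3=1 clk=1 s6=1 s8=0
t16.Δ3 s2=0 s4=0 s7=0 s5=1 s1=1 s0=1 s3=1 clk=1 s6=0 s8=0
t16.Δ4 s2=0 s4=0 s7=0 s5=1 s1=0 s0=0 s3=1 clk=1 s6=0 s8=0
t16.Δ5 s2=0 s4=1 s7=0 s5=1 s1=0 s0=0 s3=0 clk=1 s6=0 s8=0
t16.Δ6 s2=0 s4=1 s7=1 s5=1 s1=1 s0=0 s3=0 clk=1 s6=0 s8=0
t16.Δ7 s2=0 s4=1 s7=1 s5=1 s1=1 s0=0 s3=1 clk=1 s6=0 s8=0
t16.Δ8 s2=0 s4=1 s7=0 s5=1 s1=1 s0=0 s3=1 clk=1 s6=0 s8=0
t17.Δ0 s2=0 s4=1 s7=0 s5=1 s1=1 s0=0 s3=1 clk=1 s6=0 s8=0
t17.Δ1 s2=0 s4=1 s7=0 s5=1 s1=1 s0=0 s3=1 clk=0 s6=0 s8=0
t18.Δ0 s2=0 s4=1 s7=0 s5=1 s1=1 s0=0 s3=1 clk=0 s6=0 s8=0
t18.Δ1 s2=0 s4=1 s7=0 s5=1 s1=1 s0=0 s3=1 clk=1 s6=0 s8=0
t18.Δ2 s2=0 s4=1 s7=0 s5=1 s1=1 s0=0 s3=1 clk=1 s6=0 s8=1
t18.Δ3 s2=0 s4=1 s7=0 s5=1 s1=1 s0=0 s3=1 clk=1 s6=1 s8=1
t18.Δ4 s2=0 s4=1 s7=0 s5=1 s1=1 s0=1 s3=1 clk=1 s6=1 s8=1
t18.Δ5 s2=0 s4=0 s7=0 s5=1 s1=1 s0=1 s3=1 clk=1 s6=1 s8=1

5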